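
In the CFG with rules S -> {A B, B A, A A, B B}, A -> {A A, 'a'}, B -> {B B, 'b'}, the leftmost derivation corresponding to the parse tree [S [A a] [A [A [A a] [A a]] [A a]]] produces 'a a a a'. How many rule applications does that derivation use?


Every bracketed nonterminal node [X ...] in the tree is produced by exactly one rule application.
Reading the tree off as a leftmost derivation:
  Step 1: S  =>  A A   (applied S -> A A)
  Step 2: A A  =>  a A   (applied A -> a)
  Step 3: a A  =>  a A A   (applied A -> A A)
  Step 4: a A A  =>  a A A A   (applied A -> A A)
  Step 5: a A A A  =>  a a A A   (applied A -> a)
  Step 6: a a A A  =>  a a a A   (applied A -> a)
  Step 7: a a a A  =>  a a a a   (applied A -> a)
Final yield: a a a a
Total rewrite steps: 7

7


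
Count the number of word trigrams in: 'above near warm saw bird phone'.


Word trigrams from [6] words:
  Trigram 1: (above near warm)
  Trigram 2: (near warm saw)
  Trigram 3: (warm saw bird)
  Trigram 4: (saw bird phone)
Total word trigrams: 6 - 2 = 4

4


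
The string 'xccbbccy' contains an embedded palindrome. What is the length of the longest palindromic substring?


Scanning 'xccbbccy' for palindromic substrings.
Substring at positions 1-6: 'ccbbcc'.
Check: reverse('ccbbcc') = 'ccbbcc' -> palindrome confirmed.
Neighbouring characters ('x' / 'y') break symmetry, so it cannot extend further.
No longer palindromic substring exists; longest length = 6

6


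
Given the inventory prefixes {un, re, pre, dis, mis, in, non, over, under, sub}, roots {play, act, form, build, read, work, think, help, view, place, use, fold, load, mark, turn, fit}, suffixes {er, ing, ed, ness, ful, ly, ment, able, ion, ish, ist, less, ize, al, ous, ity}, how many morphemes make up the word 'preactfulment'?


Segmenting 'preactfulment' against the inventory:
  'pre' -> prefix (morpheme 1)
  'act' -> root (morpheme 2)
  'ful' -> suffix (morpheme 3)
  'ment' -> suffix (morpheme 4)
Total morphemes: 4

4


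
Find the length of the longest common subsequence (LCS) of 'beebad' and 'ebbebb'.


DP table for LCS of 'beebad' and 'ebbebb':
       e  b  b  e  b  b
    0  0  0  0  0  0  0
  b 0  0  1  1  1  1  1
  e 0  1  1  1  2  2  2
  e 0  1  1  1  2  2  2
  b 0  1  2  2  2  3  3
  a 0  1  2  2  2  3  3
  d 0  1  2  2  2  3  3
LCS: 'beb'
LCS length = 3

3


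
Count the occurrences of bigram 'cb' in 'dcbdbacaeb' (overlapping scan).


Scanning 'dcbdbacaeb' for bigram 'cb':
  Position 0: 'dc' -> no
  Position 1: 'cb' -> MATCH
  Position 2: 'bd' -> no
  Position 3: 'db' -> no
  Position 4: 'ba' -> no
  Position 5: 'ac' -> no
  Position 6: 'ca' -> no
  Position 7: 'ae' -> no
  Position 8: 'eb' -> no
Total matches: 1

1


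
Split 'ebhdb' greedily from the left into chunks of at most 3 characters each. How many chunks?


'ebhdb' has 5 characters.
Chunking with max size 3:
  Chunk 1: 'ebh' (positions 0-2)
  Chunk 2: 'db' (positions 3-4)
Total chunks: ceil(5 / 3) = 2

2


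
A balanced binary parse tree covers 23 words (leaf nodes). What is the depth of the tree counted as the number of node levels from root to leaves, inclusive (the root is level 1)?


In a balanced binary tree with n leaves the deepest leaf is ceil(log2(n)) edges below the root,
so counting node levels inclusive of root and leaves gives ceil(log2(n)) + 1 levels.
log2(23) = 4.5236
ceil(4.5236) = 5
levels = 5 + 1 = 6

6


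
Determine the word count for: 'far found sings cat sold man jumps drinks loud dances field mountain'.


Counting words by splitting on spaces:
  Word 1: 'far'
  Word 2: 'found'
  Word 3: 'sings'
  Word 4: 'cat'
  Word 5: 'sold'
  Word 6: 'man'
  Word 7: 'jumps'
  Word 8: 'drinks'
  Word 9: 'loud'
  Word 10: 'dances'
  Word 11: 'field'
  Word 12: 'mountain'
Total words: 12

12


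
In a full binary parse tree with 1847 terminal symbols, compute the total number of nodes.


Leaf nodes (terminals): 1847
Internal nodes = n - 1 = 1847 - 1 = 1846
Total = leaves + internal = 1847 + 1846 = 3693

3693


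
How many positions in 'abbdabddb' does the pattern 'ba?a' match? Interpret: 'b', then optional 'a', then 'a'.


Pattern: ba?a means 'b', then optional 'a', then 'a'.
Scanning 'abbdabddb' position-by-position:
  Pos 0: window 'abb' -> no
  Pos 1: window 'bbd' -> no
  Pos 2: window 'bda' -> no
  Pos 3: window 'dab' -> no
  Pos 4: window 'abd' -> no
  Pos 5: window 'bdd' -> no
  Pos 6: window 'ddb' -> no
  Pos 7: window 'db' -> no
  Pos 8: window 'b' -> no
Total matches: 0

0


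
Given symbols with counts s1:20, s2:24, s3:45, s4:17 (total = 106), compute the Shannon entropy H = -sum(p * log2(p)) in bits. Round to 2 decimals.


Computing entropy H = -sum(p_i * log2(p_i)):
  s1: p = 20/106 = 0.1887, -p*log2(p) = 0.4540
  s2: p = 24/106 = 0.2264, -p*log2(p) = 0.4852
  s3: p = 45/106 = 0.4245, -p*log2(p) = 0.5247
  s4: p = 17/106 = 0.1604, -p*log2(p) = 0.4235
H = sum of terms = 1.8874
Rounded to 2 decimals: 1.89

1.89


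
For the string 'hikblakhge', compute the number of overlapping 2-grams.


String 'hikblakhge' has length L = 10.
Number of overlapping n-grams = L - n + 1
Substituting: 10 - 2 + 1 = 9

9


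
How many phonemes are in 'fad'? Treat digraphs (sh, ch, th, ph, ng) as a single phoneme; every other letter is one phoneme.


Parsing 'fad' greedily, digraphs first:
  'f' -> consonant phoneme (phonemes so far: 1)
  'a' -> vowel phoneme (phonemes so far: 2)
  'd' -> consonant phoneme (phonemes so far: 3)
Total phonemes: 3

3


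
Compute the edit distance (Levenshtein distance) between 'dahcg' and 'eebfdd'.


Building DP table for s1='dahcg' (len 5) and s2='eebfdd' (len 6):
       e  e  b  f  d  d
    0  1  2  3  4  5  6
  d 1  1  2  3  4  4  5
  a 2  2  2  3  4  5  5
  h 3  3  3  3  4  5  6
  c 4  4  4  4  4  5  6
  g 5  5  5  5  5  5  6
Edit distance = dp[5][6] = 6

6


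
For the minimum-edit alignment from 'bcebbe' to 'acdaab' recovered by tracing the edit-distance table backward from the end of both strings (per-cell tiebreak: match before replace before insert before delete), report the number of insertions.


Edit distance = 5. Backtracking from cell (6, 6) with preference match > replace > insert > delete,
then listing the resulting alignment 'bcebbe' -> 'acdaab' left to right:
  Step 1: replace b->a
  Step 2: keep 'c'
  Step 3: replace e->d
  Step 4: replace b->a
  Step 5: replace b->a
  Step 6: replace e->b
Total insertions: 0

0


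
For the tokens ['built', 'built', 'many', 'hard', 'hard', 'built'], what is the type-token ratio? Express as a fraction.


Tokens: 6
Unique types: ('built', 'hard', 'many') = 3
TTR = 3/6
Simplify: divide both by 3 -> 1/2
TTR = 1/2

1/2


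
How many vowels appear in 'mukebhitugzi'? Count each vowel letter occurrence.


Scanning each character of 'mukebhitugzi':
  Position 1: 'm' -> consonant (running count: 0)
  Position 2: 'u' -> vowel (running count: 1)
  Position 3: 'k' -> consonant (running count: 1)
  Position 4: 'e' -> vowel (running count: 2)
  Position 5: 'b' -> consonant (running count: 2)
  Position 6: 'h' -> consonant (running count: 2)
  Position 7: 'i' -> vowel (running count: 3)
  Position 8: 't' -> consonant (running count: 3)
  Position 9: 'u' -> vowel (running count: 4)
  Position 10: 'g' -> consonant (running count: 4)
  Position 11: 'z' -> consonant (running count: 4)
  Position 12: 'i' -> vowel (running count: 5)
Total vowels: 5

5


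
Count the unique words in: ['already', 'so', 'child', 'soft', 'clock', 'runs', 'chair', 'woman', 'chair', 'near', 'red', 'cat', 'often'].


Listing all tokens and tracking unique types:
  Token 1: 'already' -> NEW (unique so far: 1)
  Token 2: 'so' -> NEW (unique so far: 2)
  Token 3: 'child' -> NEW (unique so far: 3)
  Token 4: 'soft' -> NEW (unique so far: 4)
  Token 5: 'clock' -> NEW (unique so far: 5)
  Token 6: 'runs' -> NEW (unique so far: 6)
  Token 7: 'chair' -> NEW (unique so far: 7)
  Token 8: 'woman' -> NEW (unique so far: 8)
  Token 9: 'chair' -> duplicate (unique so far: 8)
  Token 10: 'near' -> NEW (unique so far: 9)
  Token 11: 'red' -> NEW (unique so far: 10)
  Token 12: 'cat' -> NEW (unique so far: 11)
  Token 13: 'often' -> NEW (unique so far: 12)
Unique types: ('already', 'cat', 'chair', 'child', 'clock', 'near', 'often', 'red', 'runs', 'so', 'soft', 'woman')
Vocabulary size: 12

12


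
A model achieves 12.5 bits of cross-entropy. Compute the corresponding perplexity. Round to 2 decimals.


Perplexity formula: PP = 2^H
H = 12.5
PP = 2^12.5
Decompose: 2^12.5 = 2^12 * 2^0.5 = 2^12 * sqrt(2)
2^12 = 4096, sqrt(2) ~ 1.4142136
PP ~ 4096 * 1.4142136 = 5792.6189056
Rounded to 2 decimals: 5792.62

5792.62


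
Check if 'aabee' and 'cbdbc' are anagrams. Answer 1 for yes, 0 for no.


Sort characters of 'aabee': 'aabee'
Sort characters of 'cbdbc': 'bbccd'
Sorted forms differ -> they are NOT anagrams
Result: 0

0


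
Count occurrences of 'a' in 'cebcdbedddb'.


Scanning 'cebcdbedddb' for 'a':
  No matches found.
Total occurrences of 'a': 0

0


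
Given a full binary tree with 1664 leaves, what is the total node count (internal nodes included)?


Leaf nodes (terminals): 1664
Internal nodes = n - 1 = 1664 - 1 = 1663
Total = leaves + internal = 1664 + 1663 = 3327

3327


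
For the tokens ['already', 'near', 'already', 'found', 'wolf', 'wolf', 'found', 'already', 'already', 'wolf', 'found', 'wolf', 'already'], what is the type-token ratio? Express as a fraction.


Tokens: 13
Unique types: ('already', 'found', 'near', 'wolf') = 4
TTR = 4/13
Already in lowest terms.

4/13


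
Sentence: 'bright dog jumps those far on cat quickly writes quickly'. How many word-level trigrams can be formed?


Word trigrams from [10] words:
  Trigram 1: (bright dog jumps)
  Trigram 2: (dog jumps those)
  Trigram 3: (jumps those far)
  Trigram 4: (those far on)
  Trigram 5: (far on cat)
  Trigram 6: (on cat quickly)
  Trigram 7: (cat quickly writes)
  Trigram 8: (quickly writes quickly)
Total word trigrams: 10 - 2 = 8

8


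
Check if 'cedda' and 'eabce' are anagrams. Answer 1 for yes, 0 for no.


Sort characters of 'cedda': 'acdde'
Sort characters of 'eabce': 'abcee'
Sorted forms differ -> they are NOT anagrams
Result: 0

0


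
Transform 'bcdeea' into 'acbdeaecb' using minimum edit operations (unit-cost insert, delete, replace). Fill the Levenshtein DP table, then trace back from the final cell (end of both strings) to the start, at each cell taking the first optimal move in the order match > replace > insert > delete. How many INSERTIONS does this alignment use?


Edit distance = 5. Backtracking from cell (6, 9) with preference match > replace > insert > delete,
then listing the resulting alignment 'bcdeea' -> 'acbdeaecb' left to right:
  Step 1: replace b->a
  Step 2: keep 'c'
  Step 3: insert 'b' [insertion #1]
  Step 4: keep 'd'
  Step 5: keep 'e'
  Step 6: insert 'a' [insertion #2]
  Step 7: keep 'e'
  Step 8: insert 'c' [insertion #3]
  Step 9: replace a->b
Total insertions: 3

3


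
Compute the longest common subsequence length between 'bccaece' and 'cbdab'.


DP table for LCS of 'bccaece' and 'cbdab':
       c  b  d  a  b
    0  0  0  0  0  0
  b 0  0  1  1  1  1
  c 0  1  1  1  1  1
  c 0  1  1  1  1  1
  a 0  1  1  1  2  2
  e 0  1  1  1  2  2
  c 0  1  1  1  2  2
  e 0  1  1  1  2  2
LCS: 'ba'
LCS length = 2

2


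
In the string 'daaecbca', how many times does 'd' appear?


Scanning 'daaecbca' for 'd':
  Position 0: 'd' -> MATCH (count: 1)
Total occurrences of 'd': 1

1


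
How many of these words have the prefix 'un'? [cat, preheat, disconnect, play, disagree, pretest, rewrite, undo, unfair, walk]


Checking each word for prefix 'un':
  'cat' -> no (count: 0)
  'preheat' -> no (count: 0)
  'disconnect' -> no (count: 0)
  'play' -> no (count: 0)
  'disagree' -> no (count: 0)
  'pretest' -> no (count: 0)
  'rewrite' -> no (count: 0)
  'undo' -> YES, starts with 'un' (count: 1)
  'unfair' -> YES, starts with 'un' (count: 2)
  'walk' -> no (count: 2)
Total with prefix 'un': 2

2


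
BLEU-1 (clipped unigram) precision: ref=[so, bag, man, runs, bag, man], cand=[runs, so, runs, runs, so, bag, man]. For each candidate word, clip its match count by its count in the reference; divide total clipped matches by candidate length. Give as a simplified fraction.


Reference word counts: {'bag': 2, 'man': 2, 'runs': 1, 'so': 1}
Checking each candidate word (with clipping):
  'runs' -> in reference (ref count 1, used 1/1) -> match (matches: 1)
  'so' -> in reference (ref count 1, used 1/1) -> match (matches: 2)
  'runs' -> ref count 1 already used up (1/1) -> clipped, no match (matches: 2)
  'runs' -> ref count 1 already used up (1/1) -> clipped, no match (matches: 2)
  'so' -> ref count 1 already used up (1/1) -> clipped, no match (matches: 2)
  'bag' -> in reference (ref count 2, used 1/2) -> match (matches: 3)
  'man' -> in reference (ref count 2, used 1/2) -> match (matches: 4)
Clipped matches: 4, Candidate length: 7
Precision = 4/7

4/7


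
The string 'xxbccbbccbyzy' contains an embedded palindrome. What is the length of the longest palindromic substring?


Scanning 'xxbccbbccbyzy' for palindromic substrings.
Substring at positions 2-9: 'bccbbccb'.
Check: reverse('bccbbccb') = 'bccbbccb' -> palindrome confirmed.
Neighbouring characters ('x' / 'y') break symmetry, so it cannot extend further.
No longer palindromic substring exists; longest length = 8

8


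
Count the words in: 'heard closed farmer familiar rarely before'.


Counting words by splitting on spaces:
  Word 1: 'heard'
  Word 2: 'closed'
  Word 3: 'farmer'
  Word 4: 'familiar'
  Word 5: 'rarely'
  Word 6: 'before'
Total words: 6

6


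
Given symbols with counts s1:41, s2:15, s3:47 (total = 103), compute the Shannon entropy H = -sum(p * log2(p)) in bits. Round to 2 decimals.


Computing entropy H = -sum(p_i * log2(p_i)):
  s1: p = 41/103 = 0.3981, -p*log2(p) = 0.5290
  s2: p = 15/103 = 0.1456, -p*log2(p) = 0.4048
  s3: p = 47/103 = 0.4563, -p*log2(p) = 0.5165
H = sum of terms = 1.4503
Rounded to 2 decimals: 1.45

1.45


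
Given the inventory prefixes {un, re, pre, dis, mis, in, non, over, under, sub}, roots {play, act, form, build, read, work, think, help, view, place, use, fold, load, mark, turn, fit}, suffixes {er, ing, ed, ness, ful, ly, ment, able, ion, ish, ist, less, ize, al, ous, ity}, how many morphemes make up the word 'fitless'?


Segmenting 'fitless' against the inventory:
  'fit' -> root (morpheme 1)
  'less' -> suffix (morpheme 2)
Total morphemes: 2

2


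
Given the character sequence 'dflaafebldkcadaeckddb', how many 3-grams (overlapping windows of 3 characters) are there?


String 'dflaafebldkcadaeckddb' has length L = 21.
Number of overlapping n-grams = L - n + 1
Substituting: 21 - 3 + 1 = 19

19


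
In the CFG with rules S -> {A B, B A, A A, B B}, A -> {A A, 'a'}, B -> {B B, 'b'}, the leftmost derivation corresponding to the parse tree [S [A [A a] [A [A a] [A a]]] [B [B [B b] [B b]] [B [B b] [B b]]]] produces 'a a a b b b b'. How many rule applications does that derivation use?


Every bracketed nonterminal node [X ...] in the tree is produced by exactly one rule application.
Reading the tree off as a leftmost derivation:
  Step 1: S  =>  A B   (applied S -> A B)
  Step 2: A B  =>  A A B   (applied A -> A A)
  Step 3: A A B  =>  a A B   (applied A -> a)
  Step 4: a A B  =>  a A A B   (applied A -> A A)
  Step 5: a A A B  =>  a a A B   (applied A -> a)
  Step 6: a a A B  =>  a a a B   (applied A -> a)
  Step 7: a a a B  =>  a a a B B   (applied B -> B B)
  Step 8: a a a B B  =>  a a a B B B   (applied B -> B B)
  Step 9: a a a B B B  =>  a a a b B B   (applied B -> b)
  Step 10: a a a b B B  =>  a a a b b B   (applied B -> b)
  Step 11: a a a b b B  =>  a a a b b B B   (applied B -> B B)
  Step 12: a a a b b B B  =>  a a a b b b B   (applied B -> b)
  Step 13: a a a b b b B  =>  a a a b b b b   (applied B -> b)
Final yield: a a a b b b b
Total rewrite steps: 13

13


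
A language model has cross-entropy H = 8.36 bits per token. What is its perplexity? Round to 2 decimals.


Perplexity formula: PP = 2^H
H = 8.36
PP = 2^8.36
Decompose: 2^8.36 = 2^8 * 2^0.36
2^8 = 256, 2^0.36 ~ 1.2834259
PP ~ 256 * 1.2834259 = 328.5570304
Rounded to 2 decimals: 328.56

328.56


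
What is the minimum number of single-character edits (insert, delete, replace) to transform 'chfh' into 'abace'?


Building DP table for s1='chfh' (len 4) and s2='abace' (len 5):
       a  b  a  c  e
    0  1  2  3  4  5
  c 1  1  2  3  3  4
  h 2  2  2  3  4  4
  f 3  3  3  3  4  5
  h 4  4  4  4  4  5
Edit distance = dp[4][5] = 5

5


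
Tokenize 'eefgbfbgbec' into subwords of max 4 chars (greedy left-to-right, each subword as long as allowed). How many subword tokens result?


'eefgbfbgbec' has 11 characters.
Chunking with max size 4:
  Chunk 1: 'eefg' (positions 0-3)
  Chunk 2: 'bfbg' (positions 4-7)
  Chunk 3: 'bec' (positions 8-10)
Total chunks: ceil(11 / 4) = 3

3


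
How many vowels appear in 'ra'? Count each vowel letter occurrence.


Scanning each character of 'ra':
  Position 1: 'r' -> consonant (running count: 0)
  Position 2: 'a' -> vowel (running count: 1)
Total vowels: 1

1


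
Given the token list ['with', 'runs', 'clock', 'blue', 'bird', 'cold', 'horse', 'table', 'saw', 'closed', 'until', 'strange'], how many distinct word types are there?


Listing all tokens and tracking unique types:
  Token 1: 'with' -> NEW (unique so far: 1)
  Token 2: 'runs' -> NEW (unique so far: 2)
  Token 3: 'clock' -> NEW (unique so far: 3)
  Token 4: 'blue' -> NEW (unique so far: 4)
  Token 5: 'bird' -> NEW (unique so far: 5)
  Token 6: 'cold' -> NEW (unique so far: 6)
  Token 7: 'horse' -> NEW (unique so far: 7)
  Token 8: 'table' -> NEW (unique so far: 8)
  Token 9: 'saw' -> NEW (unique so far: 9)
  Token 10: 'closed' -> NEW (unique so far: 10)
  Token 11: 'until' -> NEW (unique so far: 11)
  Token 12: 'strange' -> NEW (unique so far: 12)
Unique types: ('bird', 'blue', 'clock', 'closed', 'cold', 'horse', 'runs', 'saw', 'strange', 'table', 'until', 'with')
Vocabulary size: 12

12


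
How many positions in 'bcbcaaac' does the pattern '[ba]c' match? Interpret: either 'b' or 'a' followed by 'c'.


Pattern: [ba]c means either 'b' or 'a' followed by 'c'.
Scanning 'bcbcaaac' position-by-position:
  Pos 0: window 'bc' -> MATCH
  Pos 1: window 'cb' -> no
  Pos 2: window 'bc' -> MATCH
  Pos 3: window 'ca' -> no
  Pos 4: window 'aa' -> no
  Pos 5: window 'aa' -> no
  Pos 6: window 'ac' -> MATCH
  Pos 7: window 'c' -> no
Total matches: 3

3


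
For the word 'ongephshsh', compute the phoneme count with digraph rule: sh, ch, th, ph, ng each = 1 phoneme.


Parsing 'ongephshsh' greedily, digraphs first:
  'o' -> vowel phoneme (phonemes so far: 1)
  'ng' -> digraph (1 consonant phoneme) (phonemes so far: 2)
  'e' -> vowel phoneme (phonemes so far: 3)
  'ph' -> digraph (1 consonant phoneme) (phonemes so far: 4)
  'sh' -> digraph (1 consonant phoneme) (phonemes so far: 5)
  'sh' -> digraph (1 consonant phoneme) (phonemes so far: 6)
Total phonemes: 6

6


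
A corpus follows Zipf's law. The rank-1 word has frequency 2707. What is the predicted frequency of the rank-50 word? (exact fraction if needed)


Zipf's law: freq(rank) = f1 / rank
f1 = 2707, rank = 50
freq = 2707 / 50
GCD(2707, 50) = 1
Simplified: 2707/50

2707/50


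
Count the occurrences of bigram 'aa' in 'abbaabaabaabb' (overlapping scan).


Scanning 'abbaabaabaabb' for bigram 'aa':
  Position 0: 'ab' -> no
  Position 1: 'bb' -> no
  Position 2: 'ba' -> no
  Position 3: 'aa' -> MATCH
  Position 4: 'ab' -> no
  Position 5: 'ba' -> no
  Position 6: 'aa' -> MATCH
  Position 7: 'ab' -> no
  Position 8: 'ba' -> no
  Position 9: 'aa' -> MATCH
  Position 10: 'ab' -> no
  Position 11: 'bb' -> no
Total matches: 3

3


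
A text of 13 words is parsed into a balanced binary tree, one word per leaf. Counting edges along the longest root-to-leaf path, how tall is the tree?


In a balanced binary tree with n leaves the deepest leaf is ceil(log2(n)) edges below the root.
log2(13) = 3.7004
ceil(3.7004) = 4
height (edges) = 4

4


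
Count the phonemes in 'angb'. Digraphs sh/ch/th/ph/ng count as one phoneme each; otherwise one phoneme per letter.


Parsing 'angb' greedily, digraphs first:
  'a' -> vowel phoneme (phonemes so far: 1)
  'ng' -> digraph (1 consonant phoneme) (phonemes so far: 2)
  'b' -> consonant phoneme (phonemes so far: 3)
Total phonemes: 3

3


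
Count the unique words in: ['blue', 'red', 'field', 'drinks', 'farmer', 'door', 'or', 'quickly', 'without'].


Listing all tokens and tracking unique types:
  Token 1: 'blue' -> NEW (unique so far: 1)
  Token 2: 'red' -> NEW (unique so far: 2)
  Token 3: 'field' -> NEW (unique so far: 3)
  Token 4: 'drinks' -> NEW (unique so far: 4)
  Token 5: 'farmer' -> NEW (unique so far: 5)
  Token 6: 'door' -> NEW (unique so far: 6)
  Token 7: 'or' -> NEW (unique so far: 7)
  Token 8: 'quickly' -> NEW (unique so far: 8)
  Token 9: 'without' -> NEW (unique so far: 9)
Unique types: ('blue', 'door', 'drinks', 'farmer', 'field', 'or', 'quickly', 'red', 'without')
Vocabulary size: 9

9


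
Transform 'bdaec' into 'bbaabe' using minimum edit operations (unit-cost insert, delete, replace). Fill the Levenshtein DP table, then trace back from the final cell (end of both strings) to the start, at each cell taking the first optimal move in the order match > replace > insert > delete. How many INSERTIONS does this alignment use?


Edit distance = 4. Backtracking from cell (5, 6) with preference match > replace > insert > delete,
then listing the resulting alignment 'bdaec' -> 'bbaabe' left to right:
  Step 1: insert 'b' [insertion #1]
  Step 2: keep 'b'
  Step 3: replace d->a
  Step 4: keep 'a'
  Step 5: replace e->b
  Step 6: replace c->e
Total insertions: 1

1


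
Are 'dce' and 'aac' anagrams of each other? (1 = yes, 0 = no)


Sort characters of 'dce': 'cde'
Sort characters of 'aac': 'aac'
Sorted forms differ -> they are NOT anagrams
Result: 0

0


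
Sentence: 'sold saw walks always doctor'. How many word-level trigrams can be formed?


Word trigrams from [5] words:
  Trigram 1: (sold saw walks)
  Trigram 2: (saw walks always)
  Trigram 3: (walks always doctor)
Total word trigrams: 5 - 2 = 3

3


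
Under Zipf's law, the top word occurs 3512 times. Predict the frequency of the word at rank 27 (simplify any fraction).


Zipf's law: freq(rank) = f1 / rank
f1 = 3512, rank = 27
freq = 3512 / 27
GCD(3512, 27) = 1
Simplified: 3512/27

3512/27


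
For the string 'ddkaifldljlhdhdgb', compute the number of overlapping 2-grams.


String 'ddkaifldljlhdhdgb' has length L = 17.
Number of overlapping n-grams = L - n + 1
Substituting: 17 - 2 + 1 = 16

16


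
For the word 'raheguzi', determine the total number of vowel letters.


Scanning each character of 'raheguzi':
  Position 1: 'r' -> consonant (running count: 0)
  Position 2: 'a' -> vowel (running count: 1)
  Position 3: 'h' -> consonant (running count: 1)
  Position 4: 'e' -> vowel (running count: 2)
  Position 5: 'g' -> consonant (running count: 2)
  Position 6: 'u' -> vowel (running count: 3)
  Position 7: 'z' -> consonant (running count: 3)
  Position 8: 'i' -> vowel (running count: 4)
Total vowels: 4

4


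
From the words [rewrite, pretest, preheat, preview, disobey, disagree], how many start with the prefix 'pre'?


Checking each word for prefix 'pre':
  'rewrite' -> no (count: 0)
  'pretest' -> YES, starts with 'pre' (count: 1)
  'preheat' -> YES, starts with 'pre' (count: 2)
  'preview' -> YES, starts with 'pre' (count: 3)
  'disobey' -> no (count: 3)
  'disagree' -> no (count: 3)
Total with prefix 'pre': 3

3


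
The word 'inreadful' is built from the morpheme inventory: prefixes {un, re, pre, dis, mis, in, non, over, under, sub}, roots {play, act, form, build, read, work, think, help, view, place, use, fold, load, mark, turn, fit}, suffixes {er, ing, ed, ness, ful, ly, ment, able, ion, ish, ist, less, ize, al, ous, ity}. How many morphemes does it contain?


Segmenting 'inreadful' against the inventory:
  'in' -> prefix (morpheme 1)
  'read' -> root (morpheme 2)
  'ful' -> suffix (morpheme 3)
Total morphemes: 3

3


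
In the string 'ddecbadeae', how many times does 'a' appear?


Scanning 'ddecbadeae' for 'a':
  Position 5: 'a' -> MATCH (count: 1)
  Position 8: 'a' -> MATCH (count: 2)
Total occurrences of 'a': 2

2


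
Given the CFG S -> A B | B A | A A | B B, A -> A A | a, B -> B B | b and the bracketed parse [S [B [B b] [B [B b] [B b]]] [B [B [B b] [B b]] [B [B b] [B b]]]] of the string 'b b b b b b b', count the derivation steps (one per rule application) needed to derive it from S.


Every bracketed nonterminal node [X ...] in the tree is produced by exactly one rule application.
Reading the tree off as a leftmost derivation:
  Step 1: S  =>  B B   (applied S -> B B)
  Step 2: B B  =>  B B B   (applied B -> B B)
  Step 3: B B B  =>  b B B   (applied B -> b)
  Step 4: b B B  =>  b B B B   (applied B -> B B)
  Step 5: b B B B  =>  b b B B   (applied B -> b)
  Step 6: b b B B  =>  b b b B   (applied B -> b)
  Step 7: b b b B  =>  b b b B B   (applied B -> B B)
  Step 8: b b b B B  =>  b b b B B B   (applied B -> B B)
  Step 9: b b b B B B  =>  b b b b B B   (applied B -> b)
  Step 10: b b b b B B  =>  b b b b b B   (applied B -> b)
  Step 11: b b b b b B  =>  b b b b b B B   (applied B -> B B)
  Step 12: b b b b b B B  =>  b b b b b b B   (applied B -> b)
  Step 13: b b b b b b B  =>  b b b b b b b   (applied B -> b)
Final yield: b b b b b b b
Total rewrite steps: 13

13


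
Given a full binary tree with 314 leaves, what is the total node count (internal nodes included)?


Leaf nodes (terminals): 314
Internal nodes = n - 1 = 314 - 1 = 313
Total = leaves + internal = 314 + 313 = 627

627


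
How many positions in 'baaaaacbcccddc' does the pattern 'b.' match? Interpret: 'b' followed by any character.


Pattern: b. means 'b' followed by any character.
Scanning 'baaaaacbcccddc' position-by-position:
  Pos 0: window 'ba' -> MATCH
  Pos 1: window 'aa' -> no
  Pos 2: window 'aa' -> no
  Pos 3: window 'aa' -> no
  Pos 4: window 'aa' -> no
  Pos 5: window 'ac' -> no
  Pos 6: window 'cb' -> no
  Pos 7: window 'bc' -> MATCH
  Pos 8: window 'cc' -> no
  Pos 9: window 'cc' -> no
  Pos 10: window 'cd' -> no
  Pos 11: window 'dd' -> no
  Pos 12: window 'dc' -> no
  Pos 13: window 'c' -> no
Total matches: 2

2


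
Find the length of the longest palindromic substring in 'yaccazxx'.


Scanning 'yaccazxx' for palindromic substrings.
Substring at positions 1-4: 'acca'.
Check: reverse('acca') = 'acca' -> palindrome confirmed.
Neighbouring characters ('y' / 'z') break symmetry, so it cannot extend further.
No longer palindromic substring exists; longest length = 4

4


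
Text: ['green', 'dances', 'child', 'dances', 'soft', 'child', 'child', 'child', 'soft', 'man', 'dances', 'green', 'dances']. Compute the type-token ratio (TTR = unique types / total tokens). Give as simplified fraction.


Tokens: 13
Unique types: ('child', 'dances', 'green', 'man', 'soft') = 5
TTR = 5/13
Already in lowest terms.

5/13


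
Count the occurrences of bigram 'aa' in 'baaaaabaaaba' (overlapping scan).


Scanning 'baaaaabaaaba' for bigram 'aa':
  Position 0: 'ba' -> no
  Position 1: 'aa' -> MATCH
  Position 2: 'aa' -> MATCH
  Position 3: 'aa' -> MATCH
  Position 4: 'aa' -> MATCH
  Position 5: 'ab' -> no
  Position 6: 'ba' -> no
  Position 7: 'aa' -> MATCH
  Position 8: 'aa' -> MATCH
  Position 9: 'ab' -> no
  Position 10: 'ba' -> no
Total matches: 6

6


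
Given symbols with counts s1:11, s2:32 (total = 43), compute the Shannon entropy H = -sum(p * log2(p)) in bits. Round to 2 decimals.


Computing entropy H = -sum(p_i * log2(p_i)):
  s1: p = 11/43 = 0.2558, -p*log2(p) = 0.5031
  s2: p = 32/43 = 0.7442, -p*log2(p) = 0.3172
H = sum of terms = 0.8203
Rounded to 2 decimals: 0.82

0.82


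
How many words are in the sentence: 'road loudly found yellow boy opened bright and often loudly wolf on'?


Counting words by splitting on spaces:
  Word 1: 'road'
  Word 2: 'loudly'
  Word 3: 'found'
  Word 4: 'yellow'
  Word 5: 'boy'
  Word 6: 'opened'
  Word 7: 'bright'
  Word 8: 'and'
  Word 9: 'often'
  Word 10: 'loudly'
  Word 11: 'wolf'
  Word 12: 'on'
Total words: 12

12


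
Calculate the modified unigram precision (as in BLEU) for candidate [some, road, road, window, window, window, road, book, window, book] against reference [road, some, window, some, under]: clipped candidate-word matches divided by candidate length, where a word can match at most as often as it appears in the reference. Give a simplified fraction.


Reference word counts: {'road': 1, 'some': 2, 'under': 1, 'window': 1}
Checking each candidate word (with clipping):
  'some' -> in reference (ref count 2, used 1/2) -> match (matches: 1)
  'road' -> in reference (ref count 1, used 1/1) -> match (matches: 2)
  'road' -> ref count 1 already used up (1/1) -> clipped, no match (matches: 2)
  'window' -> in reference (ref count 1, used 1/1) -> match (matches: 3)
  'window' -> ref count 1 already used up (1/1) -> clipped, no match (matches: 3)
  'window' -> ref count 1 already used up (1/1) -> clipped, no match (matches: 3)
  'road' -> ref count 1 already used up (1/1) -> clipped, no match (matches: 3)
  'book' -> not in reference -> no match (matches: 3)
  'window' -> ref count 1 already used up (1/1) -> clipped, no match (matches: 3)
  'book' -> not in reference -> no match (matches: 3)
Clipped matches: 3, Candidate length: 10
Precision = 3/10

3/10


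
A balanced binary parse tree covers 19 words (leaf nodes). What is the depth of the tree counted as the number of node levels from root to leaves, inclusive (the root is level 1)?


In a balanced binary tree with n leaves the deepest leaf is ceil(log2(n)) edges below the root,
so counting node levels inclusive of root and leaves gives ceil(log2(n)) + 1 levels.
log2(19) = 4.2479
ceil(4.2479) = 5
levels = 5 + 1 = 6

6


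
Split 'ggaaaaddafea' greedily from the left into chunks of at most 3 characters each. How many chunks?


'ggaaaaddafea' has 12 characters.
Chunking with max size 3:
  Chunk 1: 'gga' (positions 0-2)
  Chunk 2: 'aaa' (positions 3-5)
  Chunk 3: 'dda' (positions 6-8)
  Chunk 4: 'fea' (positions 9-11)
Total chunks: ceil(12 / 3) = 4

4


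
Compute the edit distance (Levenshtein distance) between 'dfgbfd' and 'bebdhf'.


Building DP table for s1='dfgbfd' (len 6) and s2='bebdhf' (len 6):
       b  e  b  d  h  f
    0  1  2  3  4  5  6
  d 1  1  2  3  3  4  5
  f 2  2  2  3  4  4  4
  g 3  3  3  3  4  5  5
  b 4  3  4  3  4  5  6
  f 5  4  4  4  4  5  5
  d 6  5  5  5  4  5  6
Edit distance = dp[6][6] = 6

6


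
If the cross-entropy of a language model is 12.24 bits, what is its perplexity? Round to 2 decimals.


Perplexity formula: PP = 2^H
H = 12.24
PP = 2^12.24
Decompose: 2^12.24 = 2^12 * 2^0.24
2^12 = 4096, 2^0.24 ~ 1.1809927
PP ~ 4096 * 1.1809927 = 4837.3460992
Rounded to 2 decimals: 4837.35

4837.35


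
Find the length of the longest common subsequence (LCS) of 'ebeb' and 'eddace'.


DP table for LCS of 'ebeb' and 'eddace':
       e  d  d  a  c  e
    0  0  0  0  0  0  0
  e 0  1  1  1  1  1  1
  b 0  1  1  1  1  1  1
  e 0  1  1  1  1  1  2
  b 0  1  1  1  1  1  2
LCS: 'ee'
LCS length = 2

2


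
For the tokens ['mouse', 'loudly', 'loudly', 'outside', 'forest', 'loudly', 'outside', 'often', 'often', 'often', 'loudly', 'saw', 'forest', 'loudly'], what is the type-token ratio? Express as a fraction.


Tokens: 14
Unique types: ('forest', 'loudly', 'mouse', 'often', 'outside', 'saw') = 6
TTR = 6/14
Simplify: divide both by 2 -> 3/7
TTR = 3/7

3/7


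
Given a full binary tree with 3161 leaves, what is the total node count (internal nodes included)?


Leaf nodes (terminals): 3161
Internal nodes = n - 1 = 3161 - 1 = 3160
Total = leaves + internal = 3161 + 3160 = 6321

6321


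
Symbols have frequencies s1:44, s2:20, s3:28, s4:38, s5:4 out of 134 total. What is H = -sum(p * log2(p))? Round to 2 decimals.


Computing entropy H = -sum(p_i * log2(p_i)):
  s1: p = 44/134 = 0.3284, -p*log2(p) = 0.5276
  s2: p = 20/134 = 0.1493, -p*log2(p) = 0.4096
  s3: p = 28/134 = 0.2090, -p*log2(p) = 0.4720
  s4: p = 38/134 = 0.2836, -p*log2(p) = 0.5156
  s5: p = 4/134 = 0.0299, -p*log2(p) = 0.1512
H = sum of terms = 2.0760
Rounded to 2 decimals: 2.08

2.08


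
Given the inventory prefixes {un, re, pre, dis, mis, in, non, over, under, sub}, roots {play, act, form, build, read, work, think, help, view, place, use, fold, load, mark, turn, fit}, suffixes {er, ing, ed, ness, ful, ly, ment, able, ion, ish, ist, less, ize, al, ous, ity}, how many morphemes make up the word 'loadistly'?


Segmenting 'loadistly' against the inventory:
  'load' -> root (morpheme 1)
  'ist' -> suffix (morpheme 2)
  'ly' -> suffix (morpheme 3)
Total morphemes: 3

3


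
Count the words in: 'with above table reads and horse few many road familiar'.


Counting words by splitting on spaces:
  Word 1: 'with'
  Word 2: 'above'
  Word 3: 'table'
  Word 4: 'reads'
  Word 5: 'and'
  Word 6: 'horse'
  Word 7: 'few'
  Word 8: 'many'
  Word 9: 'road'
  Word 10: 'familiar'
Total words: 10

10


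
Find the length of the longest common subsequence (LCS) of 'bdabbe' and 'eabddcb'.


DP table for LCS of 'bdabbe' and 'eabddcb':
       e  a  b  d  d  c  b
    0  0  0  0  0  0  0  0
  b 0  0  0  1  1  1  1  1
  d 0  0  0  1  2  2  2  2
  a 0  0  1  1  2  2  2  2
  b 0  0  1  2  2  2  2  3
  b 0  0  1  2  2  2  2  3
  e 0  1  1  2  2  2  2  3
LCS: 'bdb'
LCS length = 3

3


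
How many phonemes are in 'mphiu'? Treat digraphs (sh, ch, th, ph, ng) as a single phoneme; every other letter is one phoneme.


Parsing 'mphiu' greedily, digraphs first:
  'm' -> consonant phoneme (phonemes so far: 1)
  'ph' -> digraph (1 consonant phoneme) (phonemes so far: 2)
  'i' -> vowel phoneme (phonemes so far: 3)
  'u' -> vowel phoneme (phonemes so far: 4)
Total phonemes: 4

4


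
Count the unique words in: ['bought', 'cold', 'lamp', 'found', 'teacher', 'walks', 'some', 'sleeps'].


Listing all tokens and tracking unique types:
  Token 1: 'bought' -> NEW (unique so far: 1)
  Token 2: 'cold' -> NEW (unique so far: 2)
  Token 3: 'lamp' -> NEW (unique so far: 3)
  Token 4: 'found' -> NEW (unique so far: 4)
  Token 5: 'teacher' -> NEW (unique so far: 5)
  Token 6: 'walks' -> NEW (unique so far: 6)
  Token 7: 'some' -> NEW (unique so far: 7)
  Token 8: 'sleeps' -> NEW (unique so far: 8)
Unique types: ('bought', 'cold', 'found', 'lamp', 'sleeps', 'some', 'teacher', 'walks')
Vocabulary size: 8

8


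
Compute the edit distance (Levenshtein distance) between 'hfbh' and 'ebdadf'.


Building DP table for s1='hfbh' (len 4) and s2='ebdadf' (len 6):
       e  b  d  a  d  f
    0  1  2  3  4  5  6
  h 1  1  2  3  4  5  6
  f 2  2  2  3  4  5  5
  b 3  3  2  3  4  5  6
  h 4  4  3  3  4  5  6
Edit distance = dp[4][6] = 6

6


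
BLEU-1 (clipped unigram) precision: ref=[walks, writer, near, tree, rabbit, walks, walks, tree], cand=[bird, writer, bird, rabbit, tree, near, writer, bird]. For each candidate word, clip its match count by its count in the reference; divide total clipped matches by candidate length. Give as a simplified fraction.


Reference word counts: {'near': 1, 'rabbit': 1, 'tree': 2, 'walks': 3, 'writer': 1}
Checking each candidate word (with clipping):
  'bird' -> not in reference -> no match (matches: 0)
  'writer' -> in reference (ref count 1, used 1/1) -> match (matches: 1)
  'bird' -> not in reference -> no match (matches: 1)
  'rabbit' -> in reference (ref count 1, used 1/1) -> match (matches: 2)
  'tree' -> in reference (ref count 2, used 1/2) -> match (matches: 3)
  'near' -> in reference (ref count 1, used 1/1) -> match (matches: 4)
  'writer' -> ref count 1 already used up (1/1) -> clipped, no match (matches: 4)
  'bird' -> not in reference -> no match (matches: 4)
Clipped matches: 4, Candidate length: 8
Precision = 4/8 = 1/2

1/2


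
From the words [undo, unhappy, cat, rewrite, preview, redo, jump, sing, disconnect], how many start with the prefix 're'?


Checking each word for prefix 're':
  'undo' -> no (count: 0)
  'unhappy' -> no (count: 0)
  'cat' -> no (count: 0)
  'rewrite' -> YES, starts with 're' (count: 1)
  'preview' -> no (count: 1)
  'redo' -> YES, starts with 're' (count: 2)
  'jump' -> no (count: 2)
  'sing' -> no (count: 2)
  'disconnect' -> no (count: 2)
Total with prefix 're': 2

2


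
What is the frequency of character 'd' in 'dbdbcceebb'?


Scanning 'dbdbcceebb' for 'd':
  Position 0: 'd' -> MATCH (count: 1)
  Position 2: 'd' -> MATCH (count: 2)
Total occurrences of 'd': 2

2


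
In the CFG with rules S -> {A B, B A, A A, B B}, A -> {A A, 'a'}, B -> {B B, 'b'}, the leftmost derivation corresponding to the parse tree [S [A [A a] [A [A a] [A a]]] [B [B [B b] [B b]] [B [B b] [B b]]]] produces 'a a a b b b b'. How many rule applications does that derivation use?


Every bracketed nonterminal node [X ...] in the tree is produced by exactly one rule application.
Reading the tree off as a leftmost derivation:
  Step 1: S  =>  A B   (applied S -> A B)
  Step 2: A B  =>  A A B   (applied A -> A A)
  Step 3: A A B  =>  a A B   (applied A -> a)
  Step 4: a A B  =>  a A A B   (applied A -> A A)
  Step 5: a A A B  =>  a a A B   (applied A -> a)
  Step 6: a a A B  =>  a a a B   (applied A -> a)
  Step 7: a a a B  =>  a a a B B   (applied B -> B B)
  Step 8: a a a B B  =>  a a a B B B   (applied B -> B B)
  Step 9: a a a B B B  =>  a a a b B B   (applied B -> b)
  Step 10: a a a b B B  =>  a a a b b B   (applied B -> b)
  Step 11: a a a b b B  =>  a a a b b B B   (applied B -> B B)
  Step 12: a a a b b B B  =>  a a a b b b B   (applied B -> b)
  Step 13: a a a b b b B  =>  a a a b b b b   (applied B -> b)
Final yield: a a a b b b b
Total rewrite steps: 13

13


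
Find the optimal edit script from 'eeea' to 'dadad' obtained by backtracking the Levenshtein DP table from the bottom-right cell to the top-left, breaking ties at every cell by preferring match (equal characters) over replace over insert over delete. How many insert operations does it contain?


Edit distance = 4. Backtracking from cell (4, 5) with preference match > replace > insert > delete,
then listing the resulting alignment 'eeea' -> 'dadad' left to right:
  Step 1: replace e->d
  Step 2: replace e->a
  Step 3: replace e->d
  Step 4: keep 'a'
  Step 5: insert 'd' [insertion #1]
Total insertions: 1

1


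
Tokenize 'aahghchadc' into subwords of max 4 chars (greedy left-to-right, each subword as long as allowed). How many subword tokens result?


'aahghchadc' has 10 characters.
Chunking with max size 4:
  Chunk 1: 'aahg' (positions 0-3)
  Chunk 2: 'hcha' (positions 4-7)
  Chunk 3: 'dc' (positions 8-9)
Total chunks: ceil(10 / 4) = 3

3


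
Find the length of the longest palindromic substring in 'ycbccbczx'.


Scanning 'ycbccbczx' for palindromic substrings.
Substring at positions 1-6: 'cbccbc'.
Check: reverse('cbccbc') = 'cbccbc' -> palindrome confirmed.
Neighbouring characters ('y' / 'z') break symmetry, so it cannot extend further.
No longer palindromic substring exists; longest length = 6

6


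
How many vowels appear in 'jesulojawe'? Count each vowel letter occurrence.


Scanning each character of 'jesulojawe':
  Position 1: 'j' -> consonant (running count: 0)
  Position 2: 'e' -> vowel (running count: 1)
  Position 3: 's' -> consonant (running count: 1)
  Position 4: 'u' -> vowel (running count: 2)
  Position 5: 'l' -> consonant (running count: 2)
  Position 6: 'o' -> vowel (running count: 3)
  Position 7: 'j' -> consonant (running count: 3)
  Position 8: 'a' -> vowel (running count: 4)
  Position 9: 'w' -> consonant (running count: 4)
  Position 10: 'e' -> vowel (running count: 5)
Total vowels: 5

5


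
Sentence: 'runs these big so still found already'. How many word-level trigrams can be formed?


Word trigrams from [7] words:
  Trigram 1: (runs these big)
  Trigram 2: (these big so)
  Trigram 3: (big so still)
  Trigram 4: (so still found)
  Trigram 5: (still found already)
Total word trigrams: 7 - 2 = 5

5
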